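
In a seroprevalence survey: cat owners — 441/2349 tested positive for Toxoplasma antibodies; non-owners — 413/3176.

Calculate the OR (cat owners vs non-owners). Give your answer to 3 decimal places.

OR = (441 × 2763) / (1908 × 413) = 1218483/788004 ≈ 1.546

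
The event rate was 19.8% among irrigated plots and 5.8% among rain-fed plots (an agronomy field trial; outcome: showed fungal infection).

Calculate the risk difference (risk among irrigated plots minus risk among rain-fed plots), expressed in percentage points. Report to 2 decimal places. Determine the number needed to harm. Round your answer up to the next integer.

RD = 14.00; NNH = 8

risk difference = 0.1980 − 0.0580 = 0.1400 → 14.00 percentage points
absolute risk difference = 0.140000
1 / 0.140000 = 7.143 → round up → 8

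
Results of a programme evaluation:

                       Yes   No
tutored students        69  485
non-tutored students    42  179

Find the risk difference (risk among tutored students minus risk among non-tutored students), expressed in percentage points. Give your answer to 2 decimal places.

risk, tutored students = 69/554 = 0.1245
risk, non-tutored students = 42/221 = 0.1900
risk difference = 0.1245 − 0.1900 = -0.0655 → -6.55 percentage points

RD ≈ -6.55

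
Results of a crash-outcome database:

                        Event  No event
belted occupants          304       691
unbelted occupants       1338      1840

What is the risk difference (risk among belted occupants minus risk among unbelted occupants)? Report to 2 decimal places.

risk, belted occupants = 304/995 = 0.3055
risk, unbelted occupants = 1338/3178 = 0.4210
risk difference = 0.3055 − 0.4210 = -0.12

-0.12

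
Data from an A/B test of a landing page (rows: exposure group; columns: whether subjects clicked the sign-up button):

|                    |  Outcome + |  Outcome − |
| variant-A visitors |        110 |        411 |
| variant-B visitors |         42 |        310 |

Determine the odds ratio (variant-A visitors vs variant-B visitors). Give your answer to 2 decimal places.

OR = (110 × 310) / (411 × 42) = 34100/17262 ≈ 1.98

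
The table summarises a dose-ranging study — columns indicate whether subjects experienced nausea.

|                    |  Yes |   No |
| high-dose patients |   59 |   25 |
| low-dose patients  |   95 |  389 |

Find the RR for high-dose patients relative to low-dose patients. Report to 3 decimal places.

3.578

risk, high-dose patients = 59/84 = 0.7024
risk, low-dose patients = 95/484 = 0.1963
RR = 0.7024 / 0.1963 = 3.578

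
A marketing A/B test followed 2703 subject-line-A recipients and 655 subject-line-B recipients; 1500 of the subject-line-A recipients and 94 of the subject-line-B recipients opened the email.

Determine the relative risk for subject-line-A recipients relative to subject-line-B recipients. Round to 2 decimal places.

risk, subject-line-A recipients = 1500/2703 = 0.5549
risk, subject-line-B recipients = 94/655 = 0.1435
RR = 0.5549 / 0.1435 = 3.87

3.87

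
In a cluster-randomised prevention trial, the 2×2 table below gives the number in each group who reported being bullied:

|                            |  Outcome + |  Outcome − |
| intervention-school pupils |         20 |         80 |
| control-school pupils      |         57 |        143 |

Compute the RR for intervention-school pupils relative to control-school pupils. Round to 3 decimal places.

risk, intervention-school pupils = 20/100 = 0.2000
risk, control-school pupils = 57/200 = 0.2850
RR = 0.2000 / 0.2850 = 0.702

RR: 0.702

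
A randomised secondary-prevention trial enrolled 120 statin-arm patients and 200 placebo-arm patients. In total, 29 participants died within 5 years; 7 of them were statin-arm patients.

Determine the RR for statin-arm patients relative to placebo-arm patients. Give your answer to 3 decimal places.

statin-arm patients without the outcome: 120 − 7 = 113
placebo-arm patients with the outcome: 29 − 7 = 22
placebo-arm patients without the outcome: 200 − 22 = 178
risk, statin-arm patients = 7/120 = 0.0583
risk, placebo-arm patients = 22/200 = 0.1100
RR = 0.0583 / 0.1100 = 0.530

0.530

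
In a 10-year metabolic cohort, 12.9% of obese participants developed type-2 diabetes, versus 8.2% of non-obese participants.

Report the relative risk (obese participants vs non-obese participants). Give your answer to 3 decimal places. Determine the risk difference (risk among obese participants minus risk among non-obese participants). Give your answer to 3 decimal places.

RR = 1.573; RD = 0.047

RR = 0.1290 / 0.0820 = 1.573
risk difference = 0.1290 − 0.0820 = 0.047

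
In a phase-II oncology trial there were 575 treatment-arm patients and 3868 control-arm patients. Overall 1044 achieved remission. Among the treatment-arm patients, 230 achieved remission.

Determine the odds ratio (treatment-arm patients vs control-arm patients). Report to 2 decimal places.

2.50

treatment-arm patients without the outcome: 575 − 230 = 345
control-arm patients with the outcome: 1044 − 230 = 814
control-arm patients without the outcome: 3868 − 814 = 3054
odds, treatment-arm patients = 230/345 = 0.6667
odds, control-arm patients = 814/3054 = 0.2665
OR = 0.6667 / 0.2665 = 2.50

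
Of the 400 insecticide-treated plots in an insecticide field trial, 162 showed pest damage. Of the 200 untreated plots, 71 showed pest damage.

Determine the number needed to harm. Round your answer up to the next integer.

20

risk, insecticide-treated plots = 162/400 = 0.405000
risk, untreated plots = 71/200 = 0.355000
absolute risk difference = 0.050000
1 / 0.050000 = 20.000 → round up → 20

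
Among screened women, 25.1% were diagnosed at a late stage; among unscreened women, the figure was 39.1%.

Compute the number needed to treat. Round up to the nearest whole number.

absolute risk difference = 0.140000
1 / 0.140000 = 7.143 → round up → 8

8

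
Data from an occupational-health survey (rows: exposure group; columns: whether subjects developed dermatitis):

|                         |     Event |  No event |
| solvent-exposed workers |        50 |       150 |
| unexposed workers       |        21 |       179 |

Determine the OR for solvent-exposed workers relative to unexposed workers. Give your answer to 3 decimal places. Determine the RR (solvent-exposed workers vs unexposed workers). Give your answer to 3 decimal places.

odds, solvent-exposed workers = 50/150 = 0.3333
odds, unexposed workers = 21/179 = 0.1173
OR = 0.3333 / 0.1173 = 2.841
risk, solvent-exposed workers = 50/200 = 0.2500
risk, unexposed workers = 21/200 = 0.1050
RR = 0.2500 / 0.1050 = 2.381

OR = 2.841; RR = 2.381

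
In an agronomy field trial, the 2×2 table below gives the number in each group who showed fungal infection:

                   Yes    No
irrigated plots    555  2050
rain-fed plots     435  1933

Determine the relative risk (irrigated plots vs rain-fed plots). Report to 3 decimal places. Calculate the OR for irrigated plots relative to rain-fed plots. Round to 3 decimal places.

risk, irrigated plots = 555/2605 = 0.2131
risk, rain-fed plots = 435/2368 = 0.1837
RR = 0.2131 / 0.1837 = 1.160
OR = (555 × 1933) / (2050 × 435) = 1072815/891750 ≈ 1.203

RR = 1.160; OR = 1.203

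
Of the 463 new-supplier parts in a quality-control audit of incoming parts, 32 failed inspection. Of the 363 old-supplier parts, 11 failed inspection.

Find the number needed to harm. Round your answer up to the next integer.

risk, new-supplier parts = 32/463 = 0.069114
risk, old-supplier parts = 11/363 = 0.030303
absolute risk difference = 0.038811
1 / 0.038811 = 25.766 → round up → 26

NNH = 26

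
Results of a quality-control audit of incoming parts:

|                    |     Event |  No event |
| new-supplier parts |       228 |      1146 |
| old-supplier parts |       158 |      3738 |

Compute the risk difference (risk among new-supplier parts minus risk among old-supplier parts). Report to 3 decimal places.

0.125

risk, new-supplier parts = 228/1374 = 0.16594
risk, old-supplier parts = 158/3896 = 0.04055
risk difference = 0.16594 − 0.04055 = 0.125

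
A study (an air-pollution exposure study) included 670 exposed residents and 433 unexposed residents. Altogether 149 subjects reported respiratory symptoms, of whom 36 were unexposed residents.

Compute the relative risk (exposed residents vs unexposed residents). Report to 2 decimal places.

2.03

exposed residents with the outcome: 149 − 36 = 113
exposed residents without the outcome: 670 − 113 = 557
unexposed residents without the outcome: 433 − 36 = 397
risk, exposed residents = 113/670 = 0.1687
risk, unexposed residents = 36/433 = 0.0831
RR = 0.1687 / 0.0831 = 2.03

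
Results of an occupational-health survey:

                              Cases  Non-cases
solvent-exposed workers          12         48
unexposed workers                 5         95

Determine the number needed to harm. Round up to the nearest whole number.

risk, solvent-exposed workers = 12/60 = 0.200000
risk, unexposed workers = 5/100 = 0.050000
absolute risk difference = 0.150000
1 / 0.150000 = 6.667 → round up → 7

7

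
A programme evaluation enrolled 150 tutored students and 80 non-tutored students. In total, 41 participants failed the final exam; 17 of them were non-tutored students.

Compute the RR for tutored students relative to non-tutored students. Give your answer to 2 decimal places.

0.75

tutored students with the outcome: 41 − 17 = 24
tutored students without the outcome: 150 − 24 = 126
non-tutored students without the outcome: 80 − 17 = 63
risk, tutored students = 24/150 = 0.1600
risk, non-tutored students = 17/80 = 0.2125
RR = 0.1600 / 0.2125 = 0.75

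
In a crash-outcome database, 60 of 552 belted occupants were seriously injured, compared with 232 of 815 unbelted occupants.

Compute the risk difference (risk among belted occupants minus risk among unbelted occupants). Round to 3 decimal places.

risk, belted occupants = 60/552 = 0.1087
risk, unbelted occupants = 232/815 = 0.2847
risk difference = 0.1087 − 0.2847 = -0.176

RD ≈ -0.176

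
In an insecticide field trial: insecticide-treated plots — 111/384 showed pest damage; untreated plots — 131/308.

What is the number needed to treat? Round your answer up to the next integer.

risk, insecticide-treated plots = 111/384 = 0.289062
risk, untreated plots = 131/308 = 0.425325
absolute risk difference = 0.136262
1 / 0.136262 = 7.339 → round up → 8

8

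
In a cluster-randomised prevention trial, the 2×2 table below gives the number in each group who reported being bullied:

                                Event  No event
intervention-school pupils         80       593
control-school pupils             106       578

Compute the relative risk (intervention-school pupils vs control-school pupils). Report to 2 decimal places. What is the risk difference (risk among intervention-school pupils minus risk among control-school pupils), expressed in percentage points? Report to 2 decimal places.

risk, intervention-school pupils = 80/673 = 0.1189
risk, control-school pupils = 106/684 = 0.1550
RR = 0.1189 / 0.1550 = 0.77
risk difference = 0.1189 − 0.1550 = -0.0361 → -3.61 percentage points

RR = 0.77; RD = -3.61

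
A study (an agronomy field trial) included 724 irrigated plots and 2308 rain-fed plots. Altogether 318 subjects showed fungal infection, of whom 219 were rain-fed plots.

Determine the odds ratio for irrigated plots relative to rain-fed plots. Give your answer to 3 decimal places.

irrigated plots with the outcome: 318 − 219 = 99
irrigated plots without the outcome: 724 − 99 = 625
rain-fed plots without the outcome: 2308 − 219 = 2089
OR = (99 × 2089) / (625 × 219) = 206811/136875 ≈ 1.511

OR = 1.511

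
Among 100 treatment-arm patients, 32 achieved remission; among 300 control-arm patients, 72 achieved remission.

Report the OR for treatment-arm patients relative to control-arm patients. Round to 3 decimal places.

OR = 1.490

odds, treatment-arm patients = 32/68 = 0.4706
odds, control-arm patients = 72/228 = 0.3158
OR = 0.4706 / 0.3158 = 1.490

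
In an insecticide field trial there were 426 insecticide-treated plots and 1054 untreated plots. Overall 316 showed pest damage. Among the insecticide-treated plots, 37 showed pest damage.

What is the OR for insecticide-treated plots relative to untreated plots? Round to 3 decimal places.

OR ≈ 0.264

insecticide-treated plots without the outcome: 426 − 37 = 389
untreated plots with the outcome: 316 − 37 = 279
untreated plots without the outcome: 1054 − 279 = 775
odds, insecticide-treated plots = 37/389 = 0.0951
odds, untreated plots = 279/775 = 0.3600
OR = 0.0951 / 0.3600 = 0.264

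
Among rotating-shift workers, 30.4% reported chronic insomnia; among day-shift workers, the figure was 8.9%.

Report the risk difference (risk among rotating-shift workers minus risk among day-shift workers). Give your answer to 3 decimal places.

risk difference = 0.3040 − 0.0890 = 0.215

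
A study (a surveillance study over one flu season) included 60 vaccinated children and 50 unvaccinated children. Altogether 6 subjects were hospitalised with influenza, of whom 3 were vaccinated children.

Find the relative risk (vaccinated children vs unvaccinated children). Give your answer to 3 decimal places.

vaccinated children without the outcome: 60 − 3 = 57
unvaccinated children with the outcome: 6 − 3 = 3
unvaccinated children without the outcome: 50 − 3 = 47
risk, vaccinated children = 3/60 = 0.0500
risk, unvaccinated children = 3/50 = 0.0600
RR = 0.0500 / 0.0600 = 0.833

0.833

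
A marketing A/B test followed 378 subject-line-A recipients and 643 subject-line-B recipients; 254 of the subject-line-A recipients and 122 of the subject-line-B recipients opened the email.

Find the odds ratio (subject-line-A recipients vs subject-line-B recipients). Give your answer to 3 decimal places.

OR = (254 × 521) / (124 × 122) = 132334/15128 ≈ 8.748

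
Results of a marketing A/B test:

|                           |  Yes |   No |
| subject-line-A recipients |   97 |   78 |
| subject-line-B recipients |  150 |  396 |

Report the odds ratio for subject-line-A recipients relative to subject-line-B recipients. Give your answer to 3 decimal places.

OR = (97 × 396) / (78 × 150) = 38412/11700 ≈ 3.283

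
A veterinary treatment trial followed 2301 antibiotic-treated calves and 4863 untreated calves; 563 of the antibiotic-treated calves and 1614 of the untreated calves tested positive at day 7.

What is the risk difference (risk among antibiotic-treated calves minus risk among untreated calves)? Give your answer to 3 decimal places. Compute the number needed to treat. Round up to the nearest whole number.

risk, antibiotic-treated calves = 563/2301 = 0.2447
risk, untreated calves = 1614/4863 = 0.3319
risk difference = 0.2447 − 0.3319 = -0.087
absolute risk difference = 0.087218
1 / 0.087218 = 11.466 → round up → 12

RD = -0.087; NNT = 12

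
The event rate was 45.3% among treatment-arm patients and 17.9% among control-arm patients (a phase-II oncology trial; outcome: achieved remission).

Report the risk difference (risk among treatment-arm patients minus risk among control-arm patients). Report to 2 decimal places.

risk difference = 0.4530 − 0.1790 = 0.27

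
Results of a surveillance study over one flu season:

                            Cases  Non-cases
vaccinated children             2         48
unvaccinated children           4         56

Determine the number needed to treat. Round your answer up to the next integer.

risk, vaccinated children = 2/50 = 0.040000
risk, unvaccinated children = 4/60 = 0.066667
absolute risk difference = 0.026667
1 / 0.026667 = 37.500 → round up → 38

38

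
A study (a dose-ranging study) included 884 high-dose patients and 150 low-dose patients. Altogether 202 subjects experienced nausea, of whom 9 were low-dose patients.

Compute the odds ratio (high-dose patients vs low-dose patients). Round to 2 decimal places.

OR = 4.38

high-dose patients with the outcome: 202 − 9 = 193
high-dose patients without the outcome: 884 − 193 = 691
low-dose patients without the outcome: 150 − 9 = 141
odds, high-dose patients = 193/691 = 0.2793
odds, low-dose patients = 9/141 = 0.0638
OR = 0.2793 / 0.0638 = 4.38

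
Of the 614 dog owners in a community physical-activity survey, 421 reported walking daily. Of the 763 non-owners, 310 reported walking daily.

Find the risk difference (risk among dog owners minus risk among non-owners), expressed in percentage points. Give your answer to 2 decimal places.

risk, dog owners = 421/614 = 0.6857
risk, non-owners = 310/763 = 0.4063
risk difference = 0.6857 − 0.4063 = 0.2794 → 27.94 percentage points

27.94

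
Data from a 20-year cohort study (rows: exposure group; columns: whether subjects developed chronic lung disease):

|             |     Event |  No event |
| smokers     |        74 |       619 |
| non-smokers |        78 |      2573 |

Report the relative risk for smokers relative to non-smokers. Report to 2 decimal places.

3.63

risk, smokers = 74/693 = 0.10678
risk, non-smokers = 78/2651 = 0.02942
RR = 0.10678 / 0.02942 = 3.63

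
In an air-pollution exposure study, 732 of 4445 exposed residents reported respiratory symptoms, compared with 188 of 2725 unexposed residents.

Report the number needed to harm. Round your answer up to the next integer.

risk, exposed residents = 732/4445 = 0.164679
risk, unexposed residents = 188/2725 = 0.068991
absolute risk difference = 0.095689
1 / 0.095689 = 10.451 → round up → 11

11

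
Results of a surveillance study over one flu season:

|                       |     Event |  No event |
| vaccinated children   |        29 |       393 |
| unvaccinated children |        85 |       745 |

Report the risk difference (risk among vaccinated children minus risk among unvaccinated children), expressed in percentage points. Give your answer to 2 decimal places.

risk, vaccinated children = 29/422 = 0.0687
risk, unvaccinated children = 85/830 = 0.1024
risk difference = 0.0687 − 0.1024 = -0.0337 → -3.37 percentage points

-3.37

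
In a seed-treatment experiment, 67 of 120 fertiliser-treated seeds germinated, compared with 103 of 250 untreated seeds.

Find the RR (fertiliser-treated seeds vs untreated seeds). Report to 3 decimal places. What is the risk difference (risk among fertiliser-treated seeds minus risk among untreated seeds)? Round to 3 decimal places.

risk, fertiliser-treated seeds = 67/120 = 0.5583
risk, untreated seeds = 103/250 = 0.4120
RR = 0.5583 / 0.4120 = 1.355
risk difference = 0.5583 − 0.4120 = 0.146

RR = 1.355; RD = 0.146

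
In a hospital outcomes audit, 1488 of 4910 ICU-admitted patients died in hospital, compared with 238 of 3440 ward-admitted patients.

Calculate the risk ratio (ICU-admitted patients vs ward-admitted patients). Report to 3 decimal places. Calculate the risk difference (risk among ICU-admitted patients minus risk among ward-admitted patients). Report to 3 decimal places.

risk, ICU-admitted patients = 1488/4910 = 0.3031
risk, ward-admitted patients = 238/3440 = 0.0692
RR = 0.3031 / 0.0692 = 4.380
risk difference = 0.3031 − 0.0692 = 0.234

RR = 4.380; RD = 0.234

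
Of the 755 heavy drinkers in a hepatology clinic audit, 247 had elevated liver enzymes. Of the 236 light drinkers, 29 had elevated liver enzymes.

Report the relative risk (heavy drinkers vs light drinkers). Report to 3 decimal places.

RR: 2.662

risk, heavy drinkers = 247/755 = 0.3272
risk, light drinkers = 29/236 = 0.1229
RR = 0.3272 / 0.1229 = 2.662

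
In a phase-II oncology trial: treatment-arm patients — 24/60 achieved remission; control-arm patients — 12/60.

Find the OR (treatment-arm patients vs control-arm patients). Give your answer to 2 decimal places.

OR = (24 × 48) / (36 × 12) = 1152/432 ≈ 2.67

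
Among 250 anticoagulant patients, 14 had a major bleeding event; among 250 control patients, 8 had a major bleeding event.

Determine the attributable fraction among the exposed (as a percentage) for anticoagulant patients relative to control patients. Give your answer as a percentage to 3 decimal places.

risk, anticoagulant patients = 14/250 = 0.05600
risk, control patients = 8/250 = 0.03200
AR% = (0.05600 − 0.03200) / 0.05600 = 0.4286 → 42.857%

AR% = 42.857%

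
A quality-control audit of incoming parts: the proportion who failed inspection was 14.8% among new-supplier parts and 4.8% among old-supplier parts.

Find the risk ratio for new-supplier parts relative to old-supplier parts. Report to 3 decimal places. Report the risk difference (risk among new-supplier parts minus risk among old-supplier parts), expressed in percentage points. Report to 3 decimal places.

RR = 3.083; RD = 10.000

RR = 0.14800 / 0.04800 = 3.083
risk difference = 0.14800 − 0.04800 = 0.10000 → 10.000 percentage points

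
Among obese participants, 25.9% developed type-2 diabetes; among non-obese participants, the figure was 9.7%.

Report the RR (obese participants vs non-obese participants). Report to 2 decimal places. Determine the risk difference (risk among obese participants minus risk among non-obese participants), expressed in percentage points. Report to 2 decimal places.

RR = 0.2590 / 0.0970 = 2.67
risk difference = 0.2590 − 0.0970 = 0.1620 → 16.20 percentage points

RR = 2.67; RD = 16.20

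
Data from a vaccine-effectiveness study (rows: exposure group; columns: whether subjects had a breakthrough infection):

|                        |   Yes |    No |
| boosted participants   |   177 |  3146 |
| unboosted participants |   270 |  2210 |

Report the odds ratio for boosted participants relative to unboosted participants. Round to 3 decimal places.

OR = (177 × 2210) / (3146 × 270) = 391170/849420 ≈ 0.461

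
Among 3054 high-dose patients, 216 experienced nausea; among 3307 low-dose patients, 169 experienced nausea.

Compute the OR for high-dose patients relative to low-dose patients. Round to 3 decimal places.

OR = (216 × 3138) / (2838 × 169) = 677808/479622 ≈ 1.413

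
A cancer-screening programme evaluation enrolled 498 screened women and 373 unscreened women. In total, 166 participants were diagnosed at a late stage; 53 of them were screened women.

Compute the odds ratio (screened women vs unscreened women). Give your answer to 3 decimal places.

0.274

screened women without the outcome: 498 − 53 = 445
unscreened women with the outcome: 166 − 53 = 113
unscreened women without the outcome: 373 − 113 = 260
odds, screened women = 53/445 = 0.1191
odds, unscreened women = 113/260 = 0.4346
OR = 0.1191 / 0.4346 = 0.274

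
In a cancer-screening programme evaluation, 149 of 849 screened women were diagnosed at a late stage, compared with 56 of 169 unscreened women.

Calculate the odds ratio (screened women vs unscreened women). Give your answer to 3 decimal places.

0.430

odds, screened women = 149/700 = 0.2129
odds, unscreened women = 56/113 = 0.4956
OR = 0.2129 / 0.4956 = 0.430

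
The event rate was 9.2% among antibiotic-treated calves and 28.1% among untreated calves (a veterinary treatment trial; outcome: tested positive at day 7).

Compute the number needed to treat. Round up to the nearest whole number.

6

absolute risk difference = 0.189000
1 / 0.189000 = 5.291 → round up → 6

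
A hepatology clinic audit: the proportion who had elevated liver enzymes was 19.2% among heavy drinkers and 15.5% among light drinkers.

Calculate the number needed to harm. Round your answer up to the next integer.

28

absolute risk difference = 0.037000
1 / 0.037000 = 27.027 → round up → 28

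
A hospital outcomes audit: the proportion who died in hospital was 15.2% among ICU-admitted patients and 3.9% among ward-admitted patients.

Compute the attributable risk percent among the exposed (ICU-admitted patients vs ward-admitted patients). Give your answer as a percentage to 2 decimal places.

AR% = (0.15200 − 0.03900) / 0.15200 = 0.7434 → 74.34%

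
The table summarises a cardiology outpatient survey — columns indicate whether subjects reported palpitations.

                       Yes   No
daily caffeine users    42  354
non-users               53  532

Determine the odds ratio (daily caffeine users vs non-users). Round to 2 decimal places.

1.19

odds, daily caffeine users = 42/354 = 0.1186
odds, non-users = 53/532 = 0.0996
OR = 0.1186 / 0.0996 = 1.19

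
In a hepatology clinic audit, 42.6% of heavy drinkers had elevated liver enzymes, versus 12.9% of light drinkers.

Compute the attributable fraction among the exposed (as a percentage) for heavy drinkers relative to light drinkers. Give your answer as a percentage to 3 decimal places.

AR% = (0.4260 − 0.1290) / 0.4260 = 0.6972 → 69.718%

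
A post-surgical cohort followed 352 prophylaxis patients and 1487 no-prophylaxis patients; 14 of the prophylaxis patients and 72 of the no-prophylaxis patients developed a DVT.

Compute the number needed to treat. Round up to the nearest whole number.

risk, prophylaxis patients = 14/352 = 0.039773
risk, no-prophylaxis patients = 72/1487 = 0.048420
absolute risk difference = 0.008647
1 / 0.008647 = 115.647 → round up → 116

116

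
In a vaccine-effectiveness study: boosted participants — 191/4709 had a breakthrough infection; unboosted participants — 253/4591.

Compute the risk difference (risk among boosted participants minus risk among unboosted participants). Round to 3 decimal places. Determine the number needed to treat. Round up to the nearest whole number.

RD = -0.015; NNT = 69

risk, boosted participants = 191/4709 = 0.04056
risk, unboosted participants = 253/4591 = 0.05511
risk difference = 0.04056 − 0.05511 = -0.015
absolute risk difference = 0.014547
1 / 0.014547 = 68.743 → round up → 69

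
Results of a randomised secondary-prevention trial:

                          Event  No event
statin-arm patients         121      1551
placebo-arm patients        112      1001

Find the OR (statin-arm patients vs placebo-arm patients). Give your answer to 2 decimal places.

OR = (121 × 1001) / (1551 × 112) = 121121/173712 ≈ 0.70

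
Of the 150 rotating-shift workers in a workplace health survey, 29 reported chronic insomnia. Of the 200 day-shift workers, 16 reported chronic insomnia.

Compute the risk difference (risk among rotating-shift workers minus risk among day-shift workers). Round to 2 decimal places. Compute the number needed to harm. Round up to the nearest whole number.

risk, rotating-shift workers = 29/150 = 0.1933
risk, day-shift workers = 16/200 = 0.0800
risk difference = 0.1933 − 0.0800 = 0.11
absolute risk difference = 0.113333
1 / 0.113333 = 8.824 → round up → 9

RD = 0.11; NNH = 9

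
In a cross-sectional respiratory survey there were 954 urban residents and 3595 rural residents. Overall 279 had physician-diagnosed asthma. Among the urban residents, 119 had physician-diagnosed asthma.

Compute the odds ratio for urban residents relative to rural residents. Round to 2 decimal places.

urban residents without the outcome: 954 − 119 = 835
rural residents with the outcome: 279 − 119 = 160
rural residents without the outcome: 3595 − 160 = 3435
OR = (119 × 3435) / (835 × 160) = 408765/133600 ≈ 3.06

3.06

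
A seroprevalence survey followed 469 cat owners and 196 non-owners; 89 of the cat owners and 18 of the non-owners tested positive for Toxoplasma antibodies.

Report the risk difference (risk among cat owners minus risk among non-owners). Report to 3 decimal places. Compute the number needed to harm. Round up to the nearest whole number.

risk, cat owners = 89/469 = 0.1898
risk, non-owners = 18/196 = 0.0918
risk difference = 0.1898 − 0.0918 = 0.098
absolute risk difference = 0.097929
1 / 0.097929 = 10.211 → round up → 11

RD = 0.098; NNH = 11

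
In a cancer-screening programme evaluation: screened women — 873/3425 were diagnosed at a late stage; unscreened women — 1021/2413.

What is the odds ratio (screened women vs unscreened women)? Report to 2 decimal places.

OR = (873 × 1392) / (2552 × 1021) = 1215216/2605592 ≈ 0.47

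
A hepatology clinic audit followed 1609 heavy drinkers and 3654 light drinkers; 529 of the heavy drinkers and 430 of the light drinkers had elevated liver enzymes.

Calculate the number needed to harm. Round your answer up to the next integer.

risk, heavy drinkers = 529/1609 = 0.328776
risk, light drinkers = 430/3654 = 0.117679
absolute risk difference = 0.211096
1 / 0.211096 = 4.737 → round up → 5

5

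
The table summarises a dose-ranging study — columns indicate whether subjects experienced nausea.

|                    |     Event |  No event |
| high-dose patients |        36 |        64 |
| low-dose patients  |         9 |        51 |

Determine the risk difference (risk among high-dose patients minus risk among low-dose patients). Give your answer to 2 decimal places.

0.21

risk, high-dose patients = 36/100 = 0.3600
risk, low-dose patients = 9/60 = 0.1500
risk difference = 0.3600 − 0.1500 = 0.21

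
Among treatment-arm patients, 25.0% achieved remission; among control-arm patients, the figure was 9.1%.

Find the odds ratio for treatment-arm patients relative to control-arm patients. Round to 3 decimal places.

OR ≈ 3.330

odds, treatment-arm patients = 0.2500/0.7500 = 0.3333
odds, control-arm patients = 0.0910/0.9090 = 0.1001
OR = 0.3333 / 0.1001 = 3.330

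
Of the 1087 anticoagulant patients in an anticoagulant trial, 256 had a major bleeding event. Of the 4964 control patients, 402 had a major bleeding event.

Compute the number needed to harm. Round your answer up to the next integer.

risk, anticoagulant patients = 256/1087 = 0.235511
risk, control patients = 402/4964 = 0.080983
absolute risk difference = 0.154528
1 / 0.154528 = 6.471 → round up → 7

7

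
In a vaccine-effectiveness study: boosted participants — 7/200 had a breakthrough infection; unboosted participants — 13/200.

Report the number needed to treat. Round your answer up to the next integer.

risk, boosted participants = 7/200 = 0.035000
risk, unboosted participants = 13/200 = 0.065000
absolute risk difference = 0.030000
1 / 0.030000 = 33.333 → round up → 34

34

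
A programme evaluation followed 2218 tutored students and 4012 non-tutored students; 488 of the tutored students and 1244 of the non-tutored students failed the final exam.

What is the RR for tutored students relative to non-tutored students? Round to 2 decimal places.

0.71

risk, tutored students = 488/2218 = 0.2200
risk, non-tutored students = 1244/4012 = 0.3101
RR = 0.2200 / 0.3101 = 0.71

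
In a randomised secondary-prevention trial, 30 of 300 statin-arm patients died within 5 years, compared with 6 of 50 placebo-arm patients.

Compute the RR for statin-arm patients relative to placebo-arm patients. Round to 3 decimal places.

RR: 0.833

risk, statin-arm patients = 30/300 = 0.1000
risk, placebo-arm patients = 6/50 = 0.1200
RR = 0.1000 / 0.1200 = 0.833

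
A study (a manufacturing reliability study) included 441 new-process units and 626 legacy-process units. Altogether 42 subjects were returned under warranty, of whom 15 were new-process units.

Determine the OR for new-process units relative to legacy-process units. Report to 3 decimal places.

OR ≈ 0.781

new-process units without the outcome: 441 − 15 = 426
legacy-process units with the outcome: 42 − 15 = 27
legacy-process units without the outcome: 626 − 27 = 599
OR = (15 × 599) / (426 × 27) = 8985/11502 ≈ 0.781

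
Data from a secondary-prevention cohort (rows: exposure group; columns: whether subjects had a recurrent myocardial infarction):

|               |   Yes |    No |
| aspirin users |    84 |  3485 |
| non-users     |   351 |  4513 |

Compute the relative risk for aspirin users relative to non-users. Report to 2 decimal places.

RR: 0.33

risk, aspirin users = 84/3569 = 0.02354
risk, non-users = 351/4864 = 0.07216
RR = 0.02354 / 0.07216 = 0.33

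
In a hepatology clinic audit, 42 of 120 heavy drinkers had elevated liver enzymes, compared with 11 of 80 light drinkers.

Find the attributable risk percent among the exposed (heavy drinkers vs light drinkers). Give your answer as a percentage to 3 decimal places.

risk, heavy drinkers = 42/120 = 0.3500
risk, light drinkers = 11/80 = 0.1375
AR% = (0.3500 − 0.1375) / 0.3500 = 0.6071 → 60.714%

60.714%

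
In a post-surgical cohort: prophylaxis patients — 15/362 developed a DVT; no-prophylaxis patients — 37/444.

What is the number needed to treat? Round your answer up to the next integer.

24

risk, prophylaxis patients = 15/362 = 0.041436
risk, no-prophylaxis patients = 37/444 = 0.083333
absolute risk difference = 0.041897
1 / 0.041897 = 23.868 → round up → 24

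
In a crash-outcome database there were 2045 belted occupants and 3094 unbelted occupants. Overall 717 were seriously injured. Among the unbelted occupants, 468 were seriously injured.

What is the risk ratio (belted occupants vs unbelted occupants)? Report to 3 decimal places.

belted occupants with the outcome: 717 − 468 = 249
belted occupants without the outcome: 2045 − 249 = 1796
unbelted occupants without the outcome: 3094 − 468 = 2626
risk, belted occupants = 249/2045 = 0.1218
risk, unbelted occupants = 468/3094 = 0.1513
RR = 0.1218 / 0.1513 = 0.805

RR = 0.805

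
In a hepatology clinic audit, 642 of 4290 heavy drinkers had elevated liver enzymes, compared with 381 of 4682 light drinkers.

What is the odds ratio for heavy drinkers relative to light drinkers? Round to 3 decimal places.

OR = (642 × 4301) / (3648 × 381) = 2761242/1389888 ≈ 1.987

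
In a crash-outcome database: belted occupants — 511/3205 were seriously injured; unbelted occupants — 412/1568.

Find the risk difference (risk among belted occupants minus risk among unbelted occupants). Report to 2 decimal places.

RD ≈ -0.10

risk, belted occupants = 511/3205 = 0.1594
risk, unbelted occupants = 412/1568 = 0.2628
risk difference = 0.1594 − 0.2628 = -0.10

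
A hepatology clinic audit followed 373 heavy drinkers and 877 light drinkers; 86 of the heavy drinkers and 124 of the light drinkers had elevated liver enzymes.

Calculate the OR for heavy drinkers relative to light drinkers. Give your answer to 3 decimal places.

OR = (86 × 753) / (287 × 124) = 64758/35588 ≈ 1.820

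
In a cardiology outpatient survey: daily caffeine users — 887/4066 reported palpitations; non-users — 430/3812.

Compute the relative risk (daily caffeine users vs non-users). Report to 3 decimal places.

risk, daily caffeine users = 887/4066 = 0.2182
risk, non-users = 430/3812 = 0.1128
RR = 0.2182 / 0.1128 = 1.934

1.934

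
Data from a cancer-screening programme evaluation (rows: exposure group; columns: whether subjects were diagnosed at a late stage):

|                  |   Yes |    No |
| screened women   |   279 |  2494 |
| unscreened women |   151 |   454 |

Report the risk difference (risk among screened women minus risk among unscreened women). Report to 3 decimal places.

RD: -0.149

risk, screened women = 279/2773 = 0.1006
risk, unscreened women = 151/605 = 0.2496
risk difference = 0.1006 − 0.2496 = -0.149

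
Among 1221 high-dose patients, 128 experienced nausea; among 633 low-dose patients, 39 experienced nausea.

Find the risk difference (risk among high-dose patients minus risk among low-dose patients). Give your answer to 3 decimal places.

risk, high-dose patients = 128/1221 = 0.1048
risk, low-dose patients = 39/633 = 0.0616
risk difference = 0.1048 − 0.0616 = 0.043

RD: 0.043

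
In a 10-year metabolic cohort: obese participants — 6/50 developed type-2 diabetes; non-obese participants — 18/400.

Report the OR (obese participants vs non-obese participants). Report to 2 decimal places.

2.89

odds, obese participants = 6/44 = 0.13636
odds, non-obese participants = 18/382 = 0.04712
OR = 0.13636 / 0.04712 = 2.89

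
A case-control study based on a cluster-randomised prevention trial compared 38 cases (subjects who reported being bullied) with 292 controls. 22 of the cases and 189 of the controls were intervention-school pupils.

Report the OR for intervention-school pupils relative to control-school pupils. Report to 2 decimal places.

OR = (22 × 103) / (189 × 16) = 2266/3024 ≈ 0.75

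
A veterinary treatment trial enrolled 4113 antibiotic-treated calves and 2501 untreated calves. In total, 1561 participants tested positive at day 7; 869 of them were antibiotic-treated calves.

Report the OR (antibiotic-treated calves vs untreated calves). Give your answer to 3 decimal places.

0.700

antibiotic-treated calves without the outcome: 4113 − 869 = 3244
untreated calves with the outcome: 1561 − 869 = 692
untreated calves without the outcome: 2501 − 692 = 1809
OR = (869 × 1809) / (3244 × 692) = 1572021/2244848 ≈ 0.700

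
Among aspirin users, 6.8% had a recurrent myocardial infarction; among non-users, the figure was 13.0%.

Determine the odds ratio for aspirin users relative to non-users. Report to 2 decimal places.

odds, aspirin users = 0.0680/0.9320 = 0.0730
odds, non-users = 0.1300/0.8700 = 0.1494
OR = 0.0730 / 0.1494 = 0.49

0.49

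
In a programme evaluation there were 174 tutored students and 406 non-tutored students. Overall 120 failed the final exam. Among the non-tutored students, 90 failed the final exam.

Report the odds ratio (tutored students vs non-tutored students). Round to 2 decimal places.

OR ≈ 0.73

tutored students with the outcome: 120 − 90 = 30
tutored students without the outcome: 174 − 30 = 144
non-tutored students without the outcome: 406 − 90 = 316
odds, tutored students = 30/144 = 0.2083
odds, non-tutored students = 90/316 = 0.2848
OR = 0.2083 / 0.2848 = 0.73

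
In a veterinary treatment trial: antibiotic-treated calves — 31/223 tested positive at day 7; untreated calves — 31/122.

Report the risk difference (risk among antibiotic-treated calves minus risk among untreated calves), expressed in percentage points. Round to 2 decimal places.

risk, antibiotic-treated calves = 31/223 = 0.1390
risk, untreated calves = 31/122 = 0.2541
risk difference = 0.1390 − 0.2541 = -0.1151 → -11.51 percentage points

RD: -11.51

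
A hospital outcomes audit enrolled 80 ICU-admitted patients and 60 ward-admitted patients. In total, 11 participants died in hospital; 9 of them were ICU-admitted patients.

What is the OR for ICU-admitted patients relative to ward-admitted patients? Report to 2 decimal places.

OR = 3.68

ICU-admitted patients without the outcome: 80 − 9 = 71
ward-admitted patients with the outcome: 11 − 9 = 2
ward-admitted patients without the outcome: 60 − 2 = 58
OR = (9 × 58) / (71 × 2) = 522/142 ≈ 3.68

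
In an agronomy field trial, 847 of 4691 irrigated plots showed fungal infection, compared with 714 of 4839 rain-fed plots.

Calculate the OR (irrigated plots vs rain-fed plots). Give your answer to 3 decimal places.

OR = (847 × 4125) / (3844 × 714) = 3493875/2744616 ≈ 1.273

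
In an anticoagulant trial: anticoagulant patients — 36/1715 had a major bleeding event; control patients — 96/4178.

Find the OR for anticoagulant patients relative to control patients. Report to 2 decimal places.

OR = (36 × 4082) / (1679 × 96) = 146952/161184 ≈ 0.91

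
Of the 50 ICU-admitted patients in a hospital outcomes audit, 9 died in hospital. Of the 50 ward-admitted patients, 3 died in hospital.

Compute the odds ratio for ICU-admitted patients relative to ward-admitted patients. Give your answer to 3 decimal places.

OR = (9 × 47) / (41 × 3) = 423/123 ≈ 3.439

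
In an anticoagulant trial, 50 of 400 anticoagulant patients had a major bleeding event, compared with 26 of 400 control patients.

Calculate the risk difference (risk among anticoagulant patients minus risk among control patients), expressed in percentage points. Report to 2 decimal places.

risk, anticoagulant patients = 50/400 = 0.1250
risk, control patients = 26/400 = 0.0650
risk difference = 0.1250 − 0.0650 = 0.0600 → 6.00 percentage points

RD = 6.00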